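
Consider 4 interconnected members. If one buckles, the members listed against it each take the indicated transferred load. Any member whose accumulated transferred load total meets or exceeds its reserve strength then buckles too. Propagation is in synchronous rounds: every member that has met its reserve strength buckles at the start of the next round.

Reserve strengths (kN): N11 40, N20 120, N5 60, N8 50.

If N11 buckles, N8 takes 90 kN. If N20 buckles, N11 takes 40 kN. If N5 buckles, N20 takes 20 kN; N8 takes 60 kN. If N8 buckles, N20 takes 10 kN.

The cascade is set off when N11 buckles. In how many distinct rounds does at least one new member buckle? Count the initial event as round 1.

2

Round 1 — N11 buckles (initial).
  N8: +90 → 90 ≥ 50
Round 2 — N8 buckles.
  N20: +10 → 10 < 120
No further bucklings.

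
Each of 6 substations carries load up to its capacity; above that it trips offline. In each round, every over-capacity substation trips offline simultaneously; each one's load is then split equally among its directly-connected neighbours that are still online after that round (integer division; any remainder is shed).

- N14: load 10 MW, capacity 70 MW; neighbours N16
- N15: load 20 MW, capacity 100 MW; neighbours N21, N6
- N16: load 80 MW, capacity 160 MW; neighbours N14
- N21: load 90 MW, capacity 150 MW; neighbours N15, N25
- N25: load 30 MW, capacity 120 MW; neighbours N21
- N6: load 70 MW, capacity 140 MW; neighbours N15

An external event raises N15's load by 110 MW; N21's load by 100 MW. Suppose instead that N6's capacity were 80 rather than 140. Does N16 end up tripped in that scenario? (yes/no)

With N6's capacity at 80:
Round 1 — N15 at 130 > 100; N21 at 190 > 150. N15, N21 trip offline.
  N15 sheds 130 MW to N6: 130 each.
    N6: 70+130 = 200 > 80
  N21 sheds 190 MW to N25: 190 each.
    N25: 30+190 = 220 > 120
Round 2 — N25, N6 trip offline.
  N25 sheds 220 MW: no online neighbours, lost.
  N6 sheds 200 MW: no online neighbours, lost.
No further trips.

no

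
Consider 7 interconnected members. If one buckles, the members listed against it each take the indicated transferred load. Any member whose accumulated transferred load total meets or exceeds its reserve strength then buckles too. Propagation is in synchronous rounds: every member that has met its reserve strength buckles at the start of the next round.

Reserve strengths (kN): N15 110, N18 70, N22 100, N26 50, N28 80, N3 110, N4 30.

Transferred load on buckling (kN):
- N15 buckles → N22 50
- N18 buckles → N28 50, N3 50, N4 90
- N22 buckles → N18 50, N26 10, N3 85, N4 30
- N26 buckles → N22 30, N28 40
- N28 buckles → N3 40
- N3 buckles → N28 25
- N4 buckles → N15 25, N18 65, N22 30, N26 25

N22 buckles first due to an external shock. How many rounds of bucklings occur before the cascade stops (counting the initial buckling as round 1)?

Round 1 — N22 buckles (initial).
  N18: +50 → 50 < 70
  N26: +10 → 10 < 50
  N3: +85 → 85 < 110
  N4: +30 → 30 ≥ 30
Round 2 — N4 buckles.
  N15: +25 → 25 < 110
  N18: +65 → 115 ≥ 70
  N26: +25 → 35 < 50
Round 3 — N18 buckles.
  N28: +50 → 50 < 80
  N3: +50 → 135 ≥ 110
Round 4 — N3 buckles.
  N28: +25 → 75 < 80
No further bucklings.

4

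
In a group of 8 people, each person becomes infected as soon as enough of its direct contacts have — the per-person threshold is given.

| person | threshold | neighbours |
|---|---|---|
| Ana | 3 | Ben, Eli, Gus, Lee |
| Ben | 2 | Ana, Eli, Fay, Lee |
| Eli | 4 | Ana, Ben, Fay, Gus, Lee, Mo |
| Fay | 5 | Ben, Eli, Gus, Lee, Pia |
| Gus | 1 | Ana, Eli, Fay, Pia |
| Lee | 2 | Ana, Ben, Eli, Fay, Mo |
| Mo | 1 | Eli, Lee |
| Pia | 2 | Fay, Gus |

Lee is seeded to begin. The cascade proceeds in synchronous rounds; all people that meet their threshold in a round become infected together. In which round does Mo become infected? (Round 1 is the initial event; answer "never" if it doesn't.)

Round 1 — Lee becomes infected (initial).
Round 2 — checking thresholds:
  Ana: 1 of 4 neighbours < 3, not yet.
  Ben: 1 of 4 neighbours < 2, not yet.
  Eli: 1 of 6 neighbours < 4, not yet.
  Fay: 1 of 5 neighbours < 5, not yet.
  Mo: 1 of 2 neighbours ≥ 1, becomes infected.
Round 3 — no new infections; cascade stops.

2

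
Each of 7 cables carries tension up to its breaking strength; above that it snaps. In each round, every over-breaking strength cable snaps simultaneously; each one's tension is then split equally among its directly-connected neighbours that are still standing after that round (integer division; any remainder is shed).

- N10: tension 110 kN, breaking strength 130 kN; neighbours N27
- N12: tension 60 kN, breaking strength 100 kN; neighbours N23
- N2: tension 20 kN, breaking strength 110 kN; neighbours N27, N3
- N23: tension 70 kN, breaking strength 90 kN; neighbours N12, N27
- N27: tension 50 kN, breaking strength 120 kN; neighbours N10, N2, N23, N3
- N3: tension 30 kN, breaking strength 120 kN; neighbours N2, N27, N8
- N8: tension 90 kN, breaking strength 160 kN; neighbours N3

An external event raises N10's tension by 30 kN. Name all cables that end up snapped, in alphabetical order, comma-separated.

Round 1 — N10 at 140 > 130. N10 snaps.
  N10 sheds 140 kN to N27: 140 each.
    N27: 50+140 = 190 > 120
Round 2 — N27 snaps.
  N27 sheds 190 kN to N2, N23, N3: 63 each (1 lost).
    N2: 20+63 = 83 ≤ 110
    N23: 70+63 = 133 > 90
    N3: 30+63 = 93 ≤ 120
Round 3 — N23 snaps.
  N23 sheds 133 kN to N12: 133 each.
    N12: 60+133 = 193 > 100
Round 4 — N12 snaps.
  N12 sheds 193 kN: no online neighbours, lost.
No further breaks.

N10, N12, N23, N27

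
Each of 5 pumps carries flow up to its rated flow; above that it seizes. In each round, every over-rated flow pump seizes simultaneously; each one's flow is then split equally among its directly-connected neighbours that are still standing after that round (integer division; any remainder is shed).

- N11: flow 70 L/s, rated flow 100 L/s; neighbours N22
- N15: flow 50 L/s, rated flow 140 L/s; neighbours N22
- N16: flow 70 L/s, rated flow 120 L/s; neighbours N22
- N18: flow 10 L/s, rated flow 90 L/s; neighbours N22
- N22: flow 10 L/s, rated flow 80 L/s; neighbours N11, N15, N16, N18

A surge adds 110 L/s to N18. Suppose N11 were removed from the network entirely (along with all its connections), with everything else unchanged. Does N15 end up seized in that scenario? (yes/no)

no

With N11 removed:
Round 1 — N18 at 120 > 90. N18 seizes.
  N18 sheds 120 L/s to N22: 120 each.
    N22: 10+120 = 130 > 80
Round 2 — N22 seizes.
  N22 sheds 130 L/s to N15, N16: 65 each.
    N15: 50+65 = 115 ≤ 140
    N16: 70+65 = 135 > 120
Round 3 — N16 seizes.
  N16 sheds 135 L/s: no online neighbours, lost.
No further seizures.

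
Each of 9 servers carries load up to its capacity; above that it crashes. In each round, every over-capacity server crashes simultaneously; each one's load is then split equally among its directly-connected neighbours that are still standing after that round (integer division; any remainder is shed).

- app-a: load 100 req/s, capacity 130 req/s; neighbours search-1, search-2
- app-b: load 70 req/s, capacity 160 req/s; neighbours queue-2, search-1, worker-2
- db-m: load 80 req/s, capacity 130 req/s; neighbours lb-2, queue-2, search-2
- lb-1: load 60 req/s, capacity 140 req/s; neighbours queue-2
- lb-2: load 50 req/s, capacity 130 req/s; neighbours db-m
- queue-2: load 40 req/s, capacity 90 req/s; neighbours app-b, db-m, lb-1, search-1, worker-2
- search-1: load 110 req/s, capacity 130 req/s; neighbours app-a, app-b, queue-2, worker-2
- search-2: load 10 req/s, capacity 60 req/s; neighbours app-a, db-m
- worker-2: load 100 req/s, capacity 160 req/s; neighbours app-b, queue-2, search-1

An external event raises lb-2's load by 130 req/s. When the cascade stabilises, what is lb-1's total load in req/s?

102

Round 1 — lb-2 at 180 > 130. lb-2 crashes.
  lb-2 sheds 180 req/s to db-m: 180 each.
    db-m: 80+180 = 260 > 130
Round 2 — db-m crashes.
  db-m sheds 260 req/s to queue-2, search-2: 130 each.
    queue-2: 40+130 = 170 > 90
    search-2: 10+130 = 140 > 60
Round 3 — queue-2, search-2 crash.
  queue-2 sheds 170 req/s to app-b, lb-1, search-1, worker-2: 42 each (2 lost).
    app-b: 70+42 = 112 ≤ 160
    lb-1: 60+42 = 102 ≤ 140
    search-1: 110+42 = 152 > 130
    worker-2: 100+42 = 142 ≤ 160
  search-2 sheds 140 req/s to app-a: 140 each.
    app-a: 100+140 = 240 > 130
Round 4 — app-a, search-1 crash.
  app-a sheds 240 req/s: no online neighbours, lost.
  search-1 sheds 152 req/s to app-b, worker-2: 76 each.
    app-b: 112+76 = 188 > 160
    worker-2: 142+76 = 218 > 160
Round 5 — app-b, worker-2 crash.
  app-b sheds 188 req/s: no online neighbours, lost.
  worker-2 sheds 218 req/s: no online neighbours, lost.
No further crashes.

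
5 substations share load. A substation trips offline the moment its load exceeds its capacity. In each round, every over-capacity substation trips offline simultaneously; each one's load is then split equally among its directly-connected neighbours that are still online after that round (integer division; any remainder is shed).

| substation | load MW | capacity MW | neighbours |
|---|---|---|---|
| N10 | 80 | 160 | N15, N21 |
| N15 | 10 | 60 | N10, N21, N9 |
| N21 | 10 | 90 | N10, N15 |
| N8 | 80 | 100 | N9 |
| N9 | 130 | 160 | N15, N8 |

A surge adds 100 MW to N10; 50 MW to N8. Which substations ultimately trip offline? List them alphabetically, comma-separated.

N10, N15, N21, N8, N9

Round 1 — N10 at 180 > 160; N8 at 130 > 100. N10, N8 trip offline.
  N10 sheds 180 MW to N15, N21: 90 each.
    N15: 10+90 = 100 > 60
    N21: 10+90 = 100 > 90
  N8 sheds 130 MW to N9: 130 each.
    N9: 130+130 = 260 > 160
Round 2 — N15, N21, N9 trip offline.
  N15 sheds 100 MW: no online neighbours, lost.
  N21 sheds 100 MW: no online neighbours, lost.
  N9 sheds 260 MW: no online neighbours, lost.
No further trips.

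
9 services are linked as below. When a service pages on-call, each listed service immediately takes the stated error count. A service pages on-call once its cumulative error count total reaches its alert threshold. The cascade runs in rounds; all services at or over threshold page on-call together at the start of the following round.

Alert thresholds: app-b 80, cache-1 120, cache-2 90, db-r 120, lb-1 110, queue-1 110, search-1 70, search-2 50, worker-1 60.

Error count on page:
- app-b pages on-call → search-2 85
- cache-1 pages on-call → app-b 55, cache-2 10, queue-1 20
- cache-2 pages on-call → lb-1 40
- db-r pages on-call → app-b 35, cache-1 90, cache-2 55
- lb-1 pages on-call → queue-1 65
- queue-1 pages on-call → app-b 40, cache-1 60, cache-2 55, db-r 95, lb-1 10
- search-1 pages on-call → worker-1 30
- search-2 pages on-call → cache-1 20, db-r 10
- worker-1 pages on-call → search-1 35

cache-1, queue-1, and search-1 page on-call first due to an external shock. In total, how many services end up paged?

5

Round 1 — cache-1, queue-1, search-1 page on-call (initial).
  app-b: +55+40 → 95 ≥ 80
  cache-2: +10+55 → 65 < 90
  db-r: +95 → 95 < 120
  lb-1: +10 → 10 < 110
  worker-1: +30 → 30 < 60
Round 2 — app-b pages on-call.
  search-2: +85 → 85 ≥ 50
Round 3 — search-2 pages on-call.
  db-r: +10 → 105 < 120
No further pages.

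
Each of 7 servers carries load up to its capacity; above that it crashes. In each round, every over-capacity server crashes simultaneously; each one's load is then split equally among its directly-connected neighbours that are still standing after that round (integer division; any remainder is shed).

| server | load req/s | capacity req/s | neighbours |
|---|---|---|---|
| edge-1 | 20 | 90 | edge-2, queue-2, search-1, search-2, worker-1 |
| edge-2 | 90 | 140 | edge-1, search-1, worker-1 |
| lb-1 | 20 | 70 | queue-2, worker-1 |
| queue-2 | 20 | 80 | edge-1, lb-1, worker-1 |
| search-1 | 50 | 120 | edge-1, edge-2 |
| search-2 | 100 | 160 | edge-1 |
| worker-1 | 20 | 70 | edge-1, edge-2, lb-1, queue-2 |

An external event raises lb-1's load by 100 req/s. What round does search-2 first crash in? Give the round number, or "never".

Round 1 — lb-1 at 120 > 70. lb-1 crashes.
  lb-1 sheds 120 req/s to queue-2, worker-1: 60 each.
    queue-2: 20+60 = 80 ≤ 80
    worker-1: 20+60 = 80 > 70
Round 2 — worker-1 crashes.
  worker-1 sheds 80 req/s to edge-1, edge-2, queue-2: 26 each (2 lost).
    edge-1: 20+26 = 46 ≤ 90
    edge-2: 90+26 = 116 ≤ 140
    queue-2: 80+26 = 106 > 80
Round 3 — queue-2 crashes.
  queue-2 sheds 106 req/s to edge-1: 106 each.
    edge-1: 46+106 = 152 > 90
Round 4 — edge-1 crashes.
  edge-1 sheds 152 req/s to edge-2, search-1, search-2: 50 each (2 lost).
    edge-2: 116+50 = 166 > 140
    search-1: 50+50 = 100 ≤ 120
    search-2: 100+50 = 150 ≤ 160
Round 5 — edge-2 crashes.
  edge-2 sheds 166 req/s to search-1: 166 each.
    search-1: 100+166 = 266 > 120
Round 6 — search-1 crashes.
  search-1 sheds 266 req/s: no online neighbours, lost.
No further crashes.

never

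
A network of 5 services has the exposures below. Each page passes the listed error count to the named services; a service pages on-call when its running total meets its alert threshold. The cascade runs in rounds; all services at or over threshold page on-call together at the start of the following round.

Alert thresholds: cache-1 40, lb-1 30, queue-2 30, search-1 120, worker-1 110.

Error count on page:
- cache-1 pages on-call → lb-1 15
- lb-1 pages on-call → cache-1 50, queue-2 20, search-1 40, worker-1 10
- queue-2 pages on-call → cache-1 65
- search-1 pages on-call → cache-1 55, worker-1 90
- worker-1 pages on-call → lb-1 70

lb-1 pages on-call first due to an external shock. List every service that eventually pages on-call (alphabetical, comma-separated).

Round 1 — lb-1 pages on-call (initial).
  cache-1: +50 → 50 ≥ 40
  queue-2: +20 → 20 < 30
  search-1: +40 → 40 < 120
  worker-1: +10 → 10 < 110
Round 2 — cache-1 pages on-call.
No further pages.

cache-1, lb-1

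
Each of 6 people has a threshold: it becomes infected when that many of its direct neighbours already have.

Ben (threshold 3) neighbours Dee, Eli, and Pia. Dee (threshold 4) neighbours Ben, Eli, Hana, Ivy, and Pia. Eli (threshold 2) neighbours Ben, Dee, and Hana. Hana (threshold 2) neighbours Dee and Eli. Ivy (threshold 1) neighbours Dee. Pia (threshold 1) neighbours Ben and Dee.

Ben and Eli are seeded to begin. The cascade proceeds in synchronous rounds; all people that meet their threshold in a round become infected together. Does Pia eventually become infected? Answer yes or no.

yes

Round 1 — Ben, Eli become infected (initial).
Round 2 — checking thresholds:
  Dee: 2 of 5 neighbours < 4, holds.
  Hana: 1 of 2 neighbours < 2, holds.
  Pia: 1 of 2 neighbours ≥ 1, becomes infected.
Round 3 — no new infections; cascade stops.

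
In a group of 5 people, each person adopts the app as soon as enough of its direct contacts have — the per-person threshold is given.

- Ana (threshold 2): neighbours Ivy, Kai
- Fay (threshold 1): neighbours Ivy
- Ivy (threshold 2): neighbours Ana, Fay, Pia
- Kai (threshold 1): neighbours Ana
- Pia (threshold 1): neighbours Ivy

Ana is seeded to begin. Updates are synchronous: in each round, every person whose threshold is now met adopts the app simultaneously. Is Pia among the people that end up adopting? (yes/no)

Round 1 — Ana adopts the app (initial).
Round 2 — checking thresholds:
  Ivy: 1 of 3 neighbours < 2, not yet.
  Kai: 1 of 1 neighbours ≥ 1, adopts the app.
Round 3 — no new adoptions; cascade stops.

no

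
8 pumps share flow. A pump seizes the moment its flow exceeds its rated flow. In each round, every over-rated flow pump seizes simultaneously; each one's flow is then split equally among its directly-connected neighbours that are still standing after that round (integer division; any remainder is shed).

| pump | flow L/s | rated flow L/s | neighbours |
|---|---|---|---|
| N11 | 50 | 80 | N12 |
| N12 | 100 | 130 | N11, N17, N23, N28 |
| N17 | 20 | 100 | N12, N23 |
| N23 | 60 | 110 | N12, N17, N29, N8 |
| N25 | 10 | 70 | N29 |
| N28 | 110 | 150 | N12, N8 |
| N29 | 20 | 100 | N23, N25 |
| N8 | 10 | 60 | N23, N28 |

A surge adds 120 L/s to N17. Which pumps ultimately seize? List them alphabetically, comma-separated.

Round 1 — N17 at 140 > 100. N17 seizes.
  N17 sheds 140 L/s to N12, N23: 70 each.
    N12: 100+70 = 170 > 130
    N23: 60+70 = 130 > 110
Round 2 — N12, N23 seize.
  N12 sheds 170 L/s to N11, N28: 85 each.
    N11: 50+85 = 135 > 80
    N28: 110+85 = 195 > 150
  N23 sheds 130 L/s to N29, N8: 65 each.
    N29: 20+65 = 85 ≤ 100
    N8: 10+65 = 75 > 60
Round 3 — N11, N28, N8 seize.
  N11 sheds 135 L/s: no online neighbours, lost.
  N28 sheds 195 L/s: no online neighbours, lost.
  N8 sheds 75 L/s: no online neighbours, lost.
No further seizures.

N11, N12, N17, N23, N28, N8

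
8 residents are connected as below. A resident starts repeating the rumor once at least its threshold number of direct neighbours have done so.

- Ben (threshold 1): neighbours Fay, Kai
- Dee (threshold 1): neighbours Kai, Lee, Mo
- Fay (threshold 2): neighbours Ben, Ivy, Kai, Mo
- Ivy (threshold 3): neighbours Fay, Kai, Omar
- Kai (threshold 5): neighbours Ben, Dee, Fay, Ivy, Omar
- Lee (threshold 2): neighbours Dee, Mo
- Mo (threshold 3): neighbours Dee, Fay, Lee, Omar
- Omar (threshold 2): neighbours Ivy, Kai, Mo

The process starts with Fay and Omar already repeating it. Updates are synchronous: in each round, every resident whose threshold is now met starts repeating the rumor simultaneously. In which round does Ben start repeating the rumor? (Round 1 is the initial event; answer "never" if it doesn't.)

Round 1 — Fay, Omar start repeating the rumor (initial).
Round 2 — checking thresholds:
  Ben: 1 of 2 neighbours ≥ 1, starts repeating the rumor.
  Ivy: 2 of 3 neighbours < 3, below threshold.
  Kai: 2 of 5 neighbours < 5, below threshold.
  Mo: 2 of 4 neighbours < 3, below threshold.
Round 3 — no new spreads; cascade stops.

2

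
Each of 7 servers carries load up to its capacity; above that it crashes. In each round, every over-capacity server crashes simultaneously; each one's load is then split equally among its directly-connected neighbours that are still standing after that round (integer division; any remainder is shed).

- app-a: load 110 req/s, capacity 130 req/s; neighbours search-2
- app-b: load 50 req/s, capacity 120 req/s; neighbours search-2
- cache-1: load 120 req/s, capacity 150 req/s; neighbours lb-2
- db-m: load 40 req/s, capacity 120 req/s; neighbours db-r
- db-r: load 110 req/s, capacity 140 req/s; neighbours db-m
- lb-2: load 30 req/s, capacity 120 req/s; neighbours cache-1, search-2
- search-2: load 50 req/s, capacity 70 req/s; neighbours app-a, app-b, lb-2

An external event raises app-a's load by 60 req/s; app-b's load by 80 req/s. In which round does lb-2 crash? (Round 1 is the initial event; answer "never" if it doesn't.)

3

Round 1 — app-a at 170 > 130; app-b at 130 > 120. app-a, app-b crash.
  app-a sheds 170 req/s to search-2: 170 each.
    search-2: 50+170 = 220 > 70
  app-b sheds 130 req/s to search-2: 130 each.
    search-2: 220+130 = 350 > 70
Round 2 — search-2 crashes.
  search-2 sheds 350 req/s to lb-2: 350 each.
    lb-2: 30+350 = 380 > 120
Round 3 — lb-2 crashes.
  lb-2 sheds 380 req/s to cache-1: 380 each.
    cache-1: 120+380 = 500 > 150
Round 4 — cache-1 crashes.
  cache-1 sheds 500 req/s: no online neighbours, lost.
No further crashes.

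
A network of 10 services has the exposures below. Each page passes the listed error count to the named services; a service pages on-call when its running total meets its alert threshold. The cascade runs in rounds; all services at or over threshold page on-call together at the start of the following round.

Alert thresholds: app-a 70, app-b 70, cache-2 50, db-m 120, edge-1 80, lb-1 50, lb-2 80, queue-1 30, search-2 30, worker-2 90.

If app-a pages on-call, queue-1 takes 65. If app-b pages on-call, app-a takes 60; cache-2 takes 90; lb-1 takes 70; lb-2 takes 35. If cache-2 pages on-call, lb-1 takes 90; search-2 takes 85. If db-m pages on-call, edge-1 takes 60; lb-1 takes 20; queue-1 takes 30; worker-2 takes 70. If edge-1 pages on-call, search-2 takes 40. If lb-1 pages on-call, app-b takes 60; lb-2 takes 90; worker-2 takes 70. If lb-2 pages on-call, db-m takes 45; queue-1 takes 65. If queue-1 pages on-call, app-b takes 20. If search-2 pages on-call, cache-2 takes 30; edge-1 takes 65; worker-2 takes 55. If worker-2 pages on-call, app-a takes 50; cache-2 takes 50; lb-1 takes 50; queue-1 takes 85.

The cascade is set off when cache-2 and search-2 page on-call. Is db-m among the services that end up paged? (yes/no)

Round 1 — cache-2, search-2 page on-call (initial).
  edge-1: +65 → 65 < 80
  lb-1: +90 → 90 ≥ 50
  worker-2: +55 → 55 < 90
Round 2 — lb-1 pages on-call.
  app-b: +60 → 60 < 70
  lb-2: +90 → 90 ≥ 80
  worker-2: +70 → 125 ≥ 90
Round 3 — lb-2, worker-2 page on-call.
  app-a: +50 → 50 < 70
  db-m: +45 → 45 < 120
  queue-1: +65+85 → 150 ≥ 30
Round 4 — queue-1 pages on-call.
  app-b: +20 → 80 ≥ 70
Round 5 — app-b pages on-call.
  app-a: +60 → 110 ≥ 70
Round 6 — app-a pages on-call.
No further pages.

no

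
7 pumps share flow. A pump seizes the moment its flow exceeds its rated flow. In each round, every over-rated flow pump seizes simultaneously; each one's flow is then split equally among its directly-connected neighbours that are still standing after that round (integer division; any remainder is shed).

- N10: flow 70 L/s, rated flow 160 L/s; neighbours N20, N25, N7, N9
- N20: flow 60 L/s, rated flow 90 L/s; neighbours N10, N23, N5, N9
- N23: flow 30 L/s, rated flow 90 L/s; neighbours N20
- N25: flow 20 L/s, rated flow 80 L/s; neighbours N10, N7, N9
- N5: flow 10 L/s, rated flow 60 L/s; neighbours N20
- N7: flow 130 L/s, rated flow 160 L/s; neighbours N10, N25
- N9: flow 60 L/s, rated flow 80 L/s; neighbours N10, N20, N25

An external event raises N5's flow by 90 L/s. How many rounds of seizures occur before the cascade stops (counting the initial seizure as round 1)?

5

Round 1 — N5 at 100 > 60. N5 seizes.
  N5 sheds 100 L/s to N20: 100 each.
    N20: 60+100 = 160 > 90
Round 2 — N20 seizes.
  N20 sheds 160 L/s to N10, N23, N9: 53 each (1 lost).
    N10: 70+53 = 123 ≤ 160
    N23: 30+53 = 83 ≤ 90
    N9: 60+53 = 113 > 80
Round 3 — N9 seizes.
  N9 sheds 113 L/s to N10, N25: 56 each (1 lost).
    N10: 123+56 = 179 > 160
    N25: 20+56 = 76 ≤ 80
Round 4 — N10 seizes.
  N10 sheds 179 L/s to N25, N7: 89 each (1 lost).
    N25: 76+89 = 165 > 80
    N7: 130+89 = 219 > 160
Round 5 — N25, N7 seize.
  N25 sheds 165 L/s: no online neighbours, lost.
  N7 sheds 219 L/s: no online neighbours, lost.
No further seizures.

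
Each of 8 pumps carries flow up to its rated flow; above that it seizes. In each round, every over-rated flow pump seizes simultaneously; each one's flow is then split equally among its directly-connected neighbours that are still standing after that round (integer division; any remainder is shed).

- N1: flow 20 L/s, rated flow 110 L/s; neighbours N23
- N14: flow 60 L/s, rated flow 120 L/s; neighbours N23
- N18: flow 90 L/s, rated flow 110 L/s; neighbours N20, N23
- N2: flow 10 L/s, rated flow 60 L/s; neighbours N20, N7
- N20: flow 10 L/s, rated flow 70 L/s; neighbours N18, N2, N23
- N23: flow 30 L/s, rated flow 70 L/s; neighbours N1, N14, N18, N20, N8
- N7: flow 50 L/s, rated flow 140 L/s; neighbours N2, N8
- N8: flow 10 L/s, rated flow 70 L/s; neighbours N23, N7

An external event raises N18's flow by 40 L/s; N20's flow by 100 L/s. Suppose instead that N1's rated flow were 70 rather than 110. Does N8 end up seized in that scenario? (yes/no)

yes

With N1's rated flow at 70:
Round 1 — N18 at 130 > 110; N20 at 110 > 70. N18, N20 seize.
  N18 sheds 130 L/s to N23: 130 each.
    N23: 30+130 = 160 > 70
  N20 sheds 110 L/s to N2, N23: 55 each.
    N2: 10+55 = 65 > 60
    N23: 160+55 = 215 > 70
Round 2 — N2, N23 seize.
  N2 sheds 65 L/s to N7: 65 each.
    N7: 50+65 = 115 ≤ 140
  N23 sheds 215 L/s to N1, N14, N8: 71 each (2 lost).
    N1: 20+71 = 91 > 70
    N14: 60+71 = 131 > 120
    N8: 10+71 = 81 > 70
Round 3 — N1, N14, N8 seize.
  N1 sheds 91 L/s: no online neighbours, lost.
  N14 sheds 131 L/s: no online neighbours, lost.
  N8 sheds 81 L/s to N7: 81 each.
    N7: 115+81 = 196 > 140
Round 4 — N7 seizes.
  N7 sheds 196 L/s: no online neighbours, lost.
No further seizures.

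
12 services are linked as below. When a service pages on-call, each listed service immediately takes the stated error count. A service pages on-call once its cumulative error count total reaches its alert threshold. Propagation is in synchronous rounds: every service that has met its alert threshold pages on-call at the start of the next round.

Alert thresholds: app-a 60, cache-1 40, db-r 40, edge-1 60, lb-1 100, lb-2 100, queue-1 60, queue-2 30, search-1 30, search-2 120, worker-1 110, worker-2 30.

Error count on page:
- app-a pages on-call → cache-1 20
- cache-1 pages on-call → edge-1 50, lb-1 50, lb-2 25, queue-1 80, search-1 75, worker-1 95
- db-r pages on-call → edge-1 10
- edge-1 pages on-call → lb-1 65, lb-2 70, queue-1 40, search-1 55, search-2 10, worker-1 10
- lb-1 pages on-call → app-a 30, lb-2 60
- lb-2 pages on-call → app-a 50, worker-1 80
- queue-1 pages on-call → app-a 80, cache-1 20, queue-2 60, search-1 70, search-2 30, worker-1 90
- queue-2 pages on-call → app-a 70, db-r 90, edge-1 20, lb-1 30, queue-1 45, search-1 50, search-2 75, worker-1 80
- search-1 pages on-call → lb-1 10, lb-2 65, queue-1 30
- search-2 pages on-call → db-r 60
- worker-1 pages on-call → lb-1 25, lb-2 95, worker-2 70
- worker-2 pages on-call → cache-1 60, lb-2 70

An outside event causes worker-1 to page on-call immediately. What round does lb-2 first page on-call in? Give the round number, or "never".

Round 1 — worker-1 pages on-call (initial).
  lb-1: +25 → 25 < 100
  lb-2: +95 → 95 < 100
  worker-2: +70 → 70 ≥ 30
Round 2 — worker-2 pages on-call.
  cache-1: +60 → 60 ≥ 40
  lb-2: +70 → 165 ≥ 100
Round 3 — cache-1, lb-2 page on-call.
  app-a: +50 → 50 < 60
  edge-1: +50 → 50 < 60
  lb-1: +50 → 75 < 100
  queue-1: +80 → 80 ≥ 60
  search-1: +75 → 75 ≥ 30
Round 4 — queue-1, search-1 page on-call.
  app-a: +80 → 130 ≥ 60
  lb-1: +10 → 85 < 100
  queue-2: +60 → 60 ≥ 30
  search-2: +30 → 30 < 120
Round 5 — app-a, queue-2 page on-call.
  db-r: +90 → 90 ≥ 40
  edge-1: +20 → 70 ≥ 60
  lb-1: +30 → 115 ≥ 100
  search-2: +75 → 105 < 120
Round 6 — db-r, edge-1, lb-1 page on-call.
  search-2: +10 → 115 < 120
No further pages.

3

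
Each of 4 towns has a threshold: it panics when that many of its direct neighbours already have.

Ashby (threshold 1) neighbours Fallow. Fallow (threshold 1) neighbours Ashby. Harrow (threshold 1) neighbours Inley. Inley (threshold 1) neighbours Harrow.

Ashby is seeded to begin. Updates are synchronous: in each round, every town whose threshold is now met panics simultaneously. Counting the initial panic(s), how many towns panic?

Round 1 — Ashby panics (initial).
Round 2 — checking thresholds:
  Fallow: 1 of 1 neighbours ≥ 1, panics.
Round 3 — no new panics; cascade stops.

2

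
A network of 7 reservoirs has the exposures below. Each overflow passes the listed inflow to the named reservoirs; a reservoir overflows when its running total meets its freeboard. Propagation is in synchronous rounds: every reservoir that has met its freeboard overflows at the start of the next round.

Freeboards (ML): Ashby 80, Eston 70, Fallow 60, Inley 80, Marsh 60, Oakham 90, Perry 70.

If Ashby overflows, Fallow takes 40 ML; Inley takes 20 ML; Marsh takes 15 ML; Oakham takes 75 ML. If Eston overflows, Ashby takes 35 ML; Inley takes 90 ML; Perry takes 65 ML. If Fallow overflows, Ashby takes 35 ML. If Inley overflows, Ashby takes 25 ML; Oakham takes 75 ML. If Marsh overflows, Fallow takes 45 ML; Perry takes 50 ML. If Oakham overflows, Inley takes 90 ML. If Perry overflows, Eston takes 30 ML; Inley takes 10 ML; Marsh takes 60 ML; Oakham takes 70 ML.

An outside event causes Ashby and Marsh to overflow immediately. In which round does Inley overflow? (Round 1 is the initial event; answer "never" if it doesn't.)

Round 1 — Ashby, Marsh overflow (initial).
  Fallow: +40+45 → 85 ≥ 60
  Inley: +20 → 20 < 80
  Oakham: +75 → 75 < 90
  Perry: +50 → 50 < 70
Round 2 — Fallow overflows.
No further overflows.

never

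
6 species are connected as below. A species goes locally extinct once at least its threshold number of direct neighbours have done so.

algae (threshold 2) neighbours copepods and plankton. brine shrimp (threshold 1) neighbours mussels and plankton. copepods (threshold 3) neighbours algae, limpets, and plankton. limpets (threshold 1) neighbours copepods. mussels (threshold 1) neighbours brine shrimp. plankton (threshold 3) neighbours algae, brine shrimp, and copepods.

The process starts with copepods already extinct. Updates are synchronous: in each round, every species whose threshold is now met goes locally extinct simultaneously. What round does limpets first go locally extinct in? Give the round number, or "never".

Round 1 — copepods goes locally extinct (initial).
Round 2 — checking thresholds:
  algae: 1 of 2 neighbours < 2, below threshold.
  limpets: 1 of 1 neighbours ≥ 1, goes locally extinct.
  plankton: 1 of 3 neighbours < 3, below threshold.
Round 3 — no new extinctions; cascade stops.

2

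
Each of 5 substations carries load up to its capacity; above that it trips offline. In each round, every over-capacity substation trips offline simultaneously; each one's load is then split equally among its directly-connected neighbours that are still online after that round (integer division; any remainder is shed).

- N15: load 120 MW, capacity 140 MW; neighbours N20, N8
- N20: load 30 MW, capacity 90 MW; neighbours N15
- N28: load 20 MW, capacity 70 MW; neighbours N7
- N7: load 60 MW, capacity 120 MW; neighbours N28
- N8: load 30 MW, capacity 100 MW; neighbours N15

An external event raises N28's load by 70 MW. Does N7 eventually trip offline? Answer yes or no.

yes

Round 1 — N28 at 90 > 70. N28 trips offline.
  N28 sheds 90 MW to N7: 90 each.
    N7: 60+90 = 150 > 120
Round 2 — N7 trips offline.
  N7 sheds 150 MW: no online neighbours, lost.
No further trips.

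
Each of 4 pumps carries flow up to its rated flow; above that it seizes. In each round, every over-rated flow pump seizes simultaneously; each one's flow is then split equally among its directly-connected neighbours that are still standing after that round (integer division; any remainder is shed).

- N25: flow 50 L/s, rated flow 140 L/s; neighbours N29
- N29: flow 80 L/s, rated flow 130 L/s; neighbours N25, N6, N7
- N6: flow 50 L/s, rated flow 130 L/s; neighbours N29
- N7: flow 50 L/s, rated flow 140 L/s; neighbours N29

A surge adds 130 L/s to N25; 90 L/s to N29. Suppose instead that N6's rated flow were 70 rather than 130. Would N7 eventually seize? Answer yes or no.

With N6's rated flow at 70:
Round 1 — N25 at 180 > 140; N29 at 170 > 130. N25, N29 seize.
  N25 sheds 180 L/s: no online neighbours, lost.
  N29 sheds 170 L/s to N6, N7: 85 each.
    N6: 50+85 = 135 > 70
    N7: 50+85 = 135 ≤ 140
Round 2 — N6 seizes.
  N6 sheds 135 L/s: no online neighbours, lost.
No further seizures.

no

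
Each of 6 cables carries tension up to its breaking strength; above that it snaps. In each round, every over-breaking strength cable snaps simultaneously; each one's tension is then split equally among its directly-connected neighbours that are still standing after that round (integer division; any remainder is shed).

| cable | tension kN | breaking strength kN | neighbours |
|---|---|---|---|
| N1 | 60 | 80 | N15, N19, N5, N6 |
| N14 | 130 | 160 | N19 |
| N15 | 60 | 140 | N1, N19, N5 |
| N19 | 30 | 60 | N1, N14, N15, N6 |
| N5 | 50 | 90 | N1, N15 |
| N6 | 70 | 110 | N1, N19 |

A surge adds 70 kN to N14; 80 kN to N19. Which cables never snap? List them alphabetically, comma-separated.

Round 1 — N14 at 200 > 160; N19 at 110 > 60. N14, N19 snap.
  N14 sheds 200 kN: no online neighbours, lost.
  N19 sheds 110 kN to N1, N15, N6: 36 each (2 lost).
    N1: 60+36 = 96 > 80
    N15: 60+36 = 96 ≤ 140
    N6: 70+36 = 106 ≤ 110
Round 2 — N1 snaps.
  N1 sheds 96 kN to N15, N5, N6: 32 each.
    N15: 96+32 = 128 ≤ 140
    N5: 50+32 = 82 ≤ 90
    N6: 106+32 = 138 > 110
Round 3 — N6 snaps.
  N6 sheds 138 kN: no online neighbours, lost.
No further breaks.

N15, N5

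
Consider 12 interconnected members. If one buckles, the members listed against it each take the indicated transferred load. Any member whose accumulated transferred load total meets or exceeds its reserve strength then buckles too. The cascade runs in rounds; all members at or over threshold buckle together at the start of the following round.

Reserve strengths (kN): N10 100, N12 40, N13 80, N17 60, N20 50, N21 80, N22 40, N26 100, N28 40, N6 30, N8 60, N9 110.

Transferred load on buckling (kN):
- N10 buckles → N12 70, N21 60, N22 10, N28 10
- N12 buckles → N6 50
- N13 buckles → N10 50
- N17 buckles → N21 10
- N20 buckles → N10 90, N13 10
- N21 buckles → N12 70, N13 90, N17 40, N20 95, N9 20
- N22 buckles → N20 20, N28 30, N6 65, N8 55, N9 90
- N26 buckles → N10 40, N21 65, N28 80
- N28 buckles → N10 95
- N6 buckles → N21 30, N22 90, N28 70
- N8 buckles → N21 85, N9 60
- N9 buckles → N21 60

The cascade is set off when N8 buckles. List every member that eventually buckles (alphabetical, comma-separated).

Round 1 — N8 buckles (initial).
  N21: +85 → 85 ≥ 80
  N9: +60 → 60 < 110
Round 2 — N21 buckles.
  N12: +70 → 70 ≥ 40
  N13: +90 → 90 ≥ 80
  N17: +40 → 40 < 60
  N20: +95 → 95 ≥ 50
  N9: +20 → 80 < 110
Round 3 — N12, N13, N20 buckle.
  N10: +50+90 → 140 ≥ 100
  N6: +50 → 50 ≥ 30
Round 4 — N10, N6 buckle.
  N22: +10+90 → 100 ≥ 40
  N28: +10+70 → 80 ≥ 40
Round 5 — N22, N28 buckle.
  N9: +90 → 170 ≥ 110
Round 6 — N9 buckles.
No further bucklings.

N10, N12, N13, N20, N21, N22, N28, N6, N8, N9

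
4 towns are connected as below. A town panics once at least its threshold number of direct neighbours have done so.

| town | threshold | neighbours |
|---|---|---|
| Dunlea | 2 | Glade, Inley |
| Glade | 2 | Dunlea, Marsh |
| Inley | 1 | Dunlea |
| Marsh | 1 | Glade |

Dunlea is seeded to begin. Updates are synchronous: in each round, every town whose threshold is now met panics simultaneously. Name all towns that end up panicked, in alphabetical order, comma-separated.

Dunlea, Inley

Round 1 — Dunlea panics (initial).
Round 2 — checking thresholds:
  Glade: 1 of 2 neighbours < 2, below threshold.
  Inley: 1 of 1 neighbours ≥ 1, panics.
Round 3 — no new panics; cascade stops.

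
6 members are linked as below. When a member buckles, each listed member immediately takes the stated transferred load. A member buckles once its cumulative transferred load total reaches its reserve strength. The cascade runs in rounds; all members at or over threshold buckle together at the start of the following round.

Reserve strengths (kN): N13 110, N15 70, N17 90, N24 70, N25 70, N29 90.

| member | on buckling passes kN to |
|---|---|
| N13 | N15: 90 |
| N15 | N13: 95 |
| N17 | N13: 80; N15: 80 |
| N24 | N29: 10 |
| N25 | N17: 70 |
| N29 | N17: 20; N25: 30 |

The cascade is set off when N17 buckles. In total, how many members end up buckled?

Round 1 — N17 buckles (initial).
  N13: +80 → 80 < 110
  N15: +80 → 80 ≥ 70
Round 2 — N15 buckles.
  N13: +95 → 175 ≥ 110
Round 3 — N13 buckles.
No further bucklings.

3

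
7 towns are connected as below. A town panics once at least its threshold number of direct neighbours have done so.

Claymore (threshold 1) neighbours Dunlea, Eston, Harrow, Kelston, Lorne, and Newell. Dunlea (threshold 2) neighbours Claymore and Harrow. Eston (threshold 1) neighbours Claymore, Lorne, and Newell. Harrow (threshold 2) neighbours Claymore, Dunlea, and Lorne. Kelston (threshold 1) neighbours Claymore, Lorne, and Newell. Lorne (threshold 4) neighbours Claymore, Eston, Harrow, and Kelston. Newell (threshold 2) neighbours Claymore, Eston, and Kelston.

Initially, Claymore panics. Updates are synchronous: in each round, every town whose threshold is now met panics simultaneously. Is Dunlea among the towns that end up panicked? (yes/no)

Round 1 — Claymore panics (initial).
Round 2 — checking thresholds:
  Dunlea: 1 of 2 neighbours < 2, not yet.
  Eston: 1 of 3 neighbours ≥ 1, panics.
  Harrow: 1 of 3 neighbours < 2, not yet.
  Kelston: 1 of 3 neighbours ≥ 1, panics.
  Lorne: 1 of 4 neighbours < 4, not yet.
  Newell: 1 of 3 neighbours < 2, not yet.
Round 3 — checking thresholds:
  Dunlea: 1 of 2 neighbours < 2, not yet.
  Harrow: 1 of 3 neighbours < 2, not yet.
  Lorne: 3 of 4 neighbours < 4, not yet.
  Newell: 3 of 3 neighbours ≥ 2, panics.
Round 4 — no new panics; cascade stops.

no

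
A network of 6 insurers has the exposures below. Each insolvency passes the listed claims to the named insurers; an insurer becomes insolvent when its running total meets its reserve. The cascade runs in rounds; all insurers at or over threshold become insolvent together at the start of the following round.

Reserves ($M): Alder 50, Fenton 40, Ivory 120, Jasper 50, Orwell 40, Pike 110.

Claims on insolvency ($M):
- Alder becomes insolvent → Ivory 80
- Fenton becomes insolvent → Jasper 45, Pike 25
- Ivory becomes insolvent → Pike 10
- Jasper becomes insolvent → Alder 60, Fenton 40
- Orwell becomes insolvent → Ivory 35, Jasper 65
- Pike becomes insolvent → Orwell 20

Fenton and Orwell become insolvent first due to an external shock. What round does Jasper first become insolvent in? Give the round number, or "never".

2

Round 1 — Fenton, Orwell become insolvent (initial).
  Ivory: +35 → 35 < 120
  Jasper: +45+65 → 110 ≥ 50
  Pike: +25 → 25 < 110
Round 2 — Jasper becomes insolvent.
  Alder: +60 → 60 ≥ 50
Round 3 — Alder becomes insolvent.
  Ivory: +80 → 115 < 120
No further insolvencies.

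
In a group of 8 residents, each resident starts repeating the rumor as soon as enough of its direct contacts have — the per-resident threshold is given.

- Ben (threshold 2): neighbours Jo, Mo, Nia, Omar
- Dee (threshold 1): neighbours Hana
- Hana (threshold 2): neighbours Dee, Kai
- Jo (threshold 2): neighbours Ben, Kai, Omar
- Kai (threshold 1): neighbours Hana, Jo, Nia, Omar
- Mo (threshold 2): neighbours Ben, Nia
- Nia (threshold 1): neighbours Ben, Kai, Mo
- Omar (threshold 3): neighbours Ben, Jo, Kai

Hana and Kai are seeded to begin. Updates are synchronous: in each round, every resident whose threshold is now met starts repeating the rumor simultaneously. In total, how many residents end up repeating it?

4

Round 1 — Hana, Kai start repeating the rumor (initial).
Round 2 — checking thresholds:
  Dee: 1 of 1 neighbours ≥ 1, starts repeating the rumor.
  Jo: 1 of 3 neighbours < 2, below threshold.
  Nia: 1 of 3 neighbours ≥ 1, starts repeating the rumor.
  Omar: 1 of 3 neighbours < 3, below threshold.
Round 3 — no new spreads; cascade stops.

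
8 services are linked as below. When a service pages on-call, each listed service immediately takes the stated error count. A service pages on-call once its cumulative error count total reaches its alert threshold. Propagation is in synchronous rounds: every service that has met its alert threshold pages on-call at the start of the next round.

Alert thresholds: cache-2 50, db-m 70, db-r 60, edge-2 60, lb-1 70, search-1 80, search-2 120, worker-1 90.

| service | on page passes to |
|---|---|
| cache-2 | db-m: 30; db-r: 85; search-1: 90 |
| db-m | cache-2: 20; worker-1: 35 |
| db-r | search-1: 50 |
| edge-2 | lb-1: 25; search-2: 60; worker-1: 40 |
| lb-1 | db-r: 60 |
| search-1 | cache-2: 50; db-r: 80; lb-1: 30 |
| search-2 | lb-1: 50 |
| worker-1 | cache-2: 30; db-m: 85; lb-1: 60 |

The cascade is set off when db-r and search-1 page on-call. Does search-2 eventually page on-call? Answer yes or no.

no

Round 1 — db-r, search-1 page on-call (initial).
  cache-2: +50 → 50 ≥ 50
  lb-1: +30 → 30 < 70
Round 2 — cache-2 pages on-call.
  db-m: +30 → 30 < 70
No further pages.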